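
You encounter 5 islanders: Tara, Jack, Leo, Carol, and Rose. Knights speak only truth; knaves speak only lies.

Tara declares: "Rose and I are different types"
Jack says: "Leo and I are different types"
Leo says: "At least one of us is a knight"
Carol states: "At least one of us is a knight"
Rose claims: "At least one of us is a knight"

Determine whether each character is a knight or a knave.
Tara is a knave.
Jack is a knave.
Leo is a knave.
Carol is a knave.
Rose is a knave.

Verification:
- Tara (knave) says "Rose and I are different types" - this is FALSE (a lie) because Tara is a knave and Rose is a knave.
- Jack (knave) says "Leo and I are different types" - this is FALSE (a lie) because Jack is a knave and Leo is a knave.
- Leo (knave) says "At least one of us is a knight" - this is FALSE (a lie) because no one is a knight.
- Carol (knave) says "At least one of us is a knight" - this is FALSE (a lie) because no one is a knight.
- Rose (knave) says "At least one of us is a knight" - this is FALSE (a lie) because no one is a knight.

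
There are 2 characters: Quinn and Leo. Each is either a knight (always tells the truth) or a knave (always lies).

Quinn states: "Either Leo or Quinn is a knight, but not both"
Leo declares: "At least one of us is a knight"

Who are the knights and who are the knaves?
Quinn is a knave.
Leo is a knave.

Verification:
- Quinn (knave) says "Either Leo or Quinn is a knight, but not both" - this is FALSE (a lie) because Leo is a knave and Quinn is a knave.
- Leo (knave) says "At least one of us is a knight" - this is FALSE (a lie) because no one is a knight.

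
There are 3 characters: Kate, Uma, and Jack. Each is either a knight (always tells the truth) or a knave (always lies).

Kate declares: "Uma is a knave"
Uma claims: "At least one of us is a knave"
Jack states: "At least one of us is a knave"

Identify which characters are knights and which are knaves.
Kate is a knave.
Uma is a knight.
Jack is a knight.

Verification:
- Kate (knave) says "Uma is a knave" - this is FALSE (a lie) because Uma is a knight.
- Uma (knight) says "At least one of us is a knave" - this is TRUE because Kate is a knave.
- Jack (knight) says "At least one of us is a knave" - this is TRUE because Kate is a knave.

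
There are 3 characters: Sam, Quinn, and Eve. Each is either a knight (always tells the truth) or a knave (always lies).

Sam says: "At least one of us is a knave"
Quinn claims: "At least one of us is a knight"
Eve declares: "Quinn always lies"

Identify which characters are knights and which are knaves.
Sam is a knight.
Quinn is a knight.
Eve is a knave.

Verification:
- Sam (knight) says "At least one of us is a knave" - this is TRUE because Eve is a knave.
- Quinn (knight) says "At least one of us is a knight" - this is TRUE because Sam and Quinn are knights.
- Eve (knave) says "Quinn always lies" - this is FALSE (a lie) because Quinn is a knight.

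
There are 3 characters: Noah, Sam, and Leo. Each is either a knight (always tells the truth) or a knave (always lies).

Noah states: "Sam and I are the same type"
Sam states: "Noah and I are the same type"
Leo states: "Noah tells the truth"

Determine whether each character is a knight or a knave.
Noah is a knight.
Sam is a knight.
Leo is a knight.

Verification:
- Noah (knight) says "Sam and I are the same type" - this is TRUE because Noah is a knight and Sam is a knight.
- Sam (knight) says "Noah and I are the same type" - this is TRUE because Sam is a knight and Noah is a knight.
- Leo (knight) says "Noah tells the truth" - this is TRUE because Noah is a knight.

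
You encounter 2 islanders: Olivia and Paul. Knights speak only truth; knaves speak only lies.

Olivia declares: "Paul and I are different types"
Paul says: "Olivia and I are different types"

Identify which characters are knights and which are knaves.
Olivia is a knave.
Paul is a knave.

Verification:
- Olivia (knave) says "Paul and I are different types" - this is FALSE (a lie) because Olivia is a knave and Paul is a knave.
- Paul (knave) says "Olivia and I are different types" - this is FALSE (a lie) because Paul is a knave and Olivia is a knave.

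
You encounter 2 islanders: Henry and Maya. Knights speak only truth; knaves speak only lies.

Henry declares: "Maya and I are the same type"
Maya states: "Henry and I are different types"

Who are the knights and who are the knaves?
Henry is a knave.
Maya is a knight.

Verification:
- Henry (knave) says "Maya and I are the same type" - this is FALSE (a lie) because Henry is a knave and Maya is a knight.
- Maya (knight) says "Henry and I are different types" - this is TRUE because Maya is a knight and Henry is a knave.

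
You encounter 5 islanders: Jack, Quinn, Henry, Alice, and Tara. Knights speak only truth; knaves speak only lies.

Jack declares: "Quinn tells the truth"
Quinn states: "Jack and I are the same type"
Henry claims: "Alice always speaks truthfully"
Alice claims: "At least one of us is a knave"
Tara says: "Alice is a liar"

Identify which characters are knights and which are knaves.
Jack is a knight.
Quinn is a knight.
Henry is a knight.
Alice is a knight.
Tara is a knave.

Verification:
- Jack (knight) says "Quinn tells the truth" - this is TRUE because Quinn is a knight.
- Quinn (knight) says "Jack and I are the same type" - this is TRUE because Quinn is a knight and Jack is a knight.
- Henry (knight) says "Alice always speaks truthfully" - this is TRUE because Alice is a knight.
- Alice (knight) says "At least one of us is a knave" - this is TRUE because Tara is a knave.
- Tara (knave) says "Alice is a liar" - this is FALSE (a lie) because Alice is a knight.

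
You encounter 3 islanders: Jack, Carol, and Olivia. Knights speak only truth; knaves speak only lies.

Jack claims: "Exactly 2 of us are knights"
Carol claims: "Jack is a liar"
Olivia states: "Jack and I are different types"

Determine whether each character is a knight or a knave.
Jack is a knave.
Carol is a knight.
Olivia is a knave.

Verification:
- Jack (knave) says "Exactly 2 of us are knights" - this is FALSE (a lie) because there are 1 knights.
- Carol (knight) says "Jack is a liar" - this is TRUE because Jack is a knave.
- Olivia (knave) says "Jack and I are different types" - this is FALSE (a lie) because Olivia is a knave and Jack is a knave.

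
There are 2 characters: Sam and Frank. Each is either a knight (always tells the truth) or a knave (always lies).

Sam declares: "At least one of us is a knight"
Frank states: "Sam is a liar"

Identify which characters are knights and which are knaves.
Sam is a knight.
Frank is a knave.

Verification:
- Sam (knight) says "At least one of us is a knight" - this is TRUE because Sam is a knight.
- Frank (knave) says "Sam is a liar" - this is FALSE (a lie) because Sam is a knight.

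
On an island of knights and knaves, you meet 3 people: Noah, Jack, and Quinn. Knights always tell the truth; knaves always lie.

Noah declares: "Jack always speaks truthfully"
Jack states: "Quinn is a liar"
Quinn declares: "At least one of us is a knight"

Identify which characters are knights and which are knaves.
Noah is a knave.
Jack is a knave.
Quinn is a knight.

Verification:
- Noah (knave) says "Jack always speaks truthfully" - this is FALSE (a lie) because Jack is a knave.
- Jack (knave) says "Quinn is a liar" - this is FALSE (a lie) because Quinn is a knight.
- Quinn (knight) says "At least one of us is a knight" - this is TRUE because Quinn is a knight.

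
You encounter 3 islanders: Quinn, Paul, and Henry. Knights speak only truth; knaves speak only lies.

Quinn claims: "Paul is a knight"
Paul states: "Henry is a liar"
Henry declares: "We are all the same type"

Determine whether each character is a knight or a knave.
Quinn is a knight.
Paul is a knight.
Henry is a knave.

Verification:
- Quinn (knight) says "Paul is a knight" - this is TRUE because Paul is a knight.
- Paul (knight) says "Henry is a liar" - this is TRUE because Henry is a knave.
- Henry (knave) says "We are all the same type" - this is FALSE (a lie) because Quinn and Paul are knights and Henry is a knave.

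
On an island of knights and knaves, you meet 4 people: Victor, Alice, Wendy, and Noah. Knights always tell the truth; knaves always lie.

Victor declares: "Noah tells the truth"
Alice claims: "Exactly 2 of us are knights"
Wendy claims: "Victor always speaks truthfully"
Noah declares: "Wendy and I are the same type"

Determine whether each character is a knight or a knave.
Victor is a knight.
Alice is a knave.
Wendy is a knight.
Noah is a knight.

Verification:
- Victor (knight) says "Noah tells the truth" - this is TRUE because Noah is a knight.
- Alice (knave) says "Exactly 2 of us are knights" - this is FALSE (a lie) because there are 3 knights.
- Wendy (knight) says "Victor always speaks truthfully" - this is TRUE because Victor is a knight.
- Noah (knight) says "Wendy and I are the same type" - this is TRUE because Noah is a knight and Wendy is a knight.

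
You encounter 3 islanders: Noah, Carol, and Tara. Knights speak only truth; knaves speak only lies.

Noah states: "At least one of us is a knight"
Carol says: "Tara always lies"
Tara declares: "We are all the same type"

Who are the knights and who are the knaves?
Noah is a knight.
Carol is a knight.
Tara is a knave.

Verification:
- Noah (knight) says "At least one of us is a knight" - this is TRUE because Noah and Carol are knights.
- Carol (knight) says "Tara always lies" - this is TRUE because Tara is a knave.
- Tara (knave) says "We are all the same type" - this is FALSE (a lie) because Noah and Carol are knights and Tara is a knave.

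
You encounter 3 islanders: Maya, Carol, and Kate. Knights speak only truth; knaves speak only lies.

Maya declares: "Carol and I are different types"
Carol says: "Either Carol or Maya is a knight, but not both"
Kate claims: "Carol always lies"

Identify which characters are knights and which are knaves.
Maya is a knave.
Carol is a knave.
Kate is a knight.

Verification:
- Maya (knave) says "Carol and I are different types" - this is FALSE (a lie) because Maya is a knave and Carol is a knave.
- Carol (knave) says "Either Carol or Maya is a knight, but not both" - this is FALSE (a lie) because Carol is a knave and Maya is a knave.
- Kate (knight) says "Carol always lies" - this is TRUE because Carol is a knave.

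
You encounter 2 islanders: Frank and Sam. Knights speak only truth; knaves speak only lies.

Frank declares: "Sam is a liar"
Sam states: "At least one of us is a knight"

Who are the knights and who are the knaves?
Frank is a knave.
Sam is a knight.

Verification:
- Frank (knave) says "Sam is a liar" - this is FALSE (a lie) because Sam is a knight.
- Sam (knight) says "At least one of us is a knight" - this is TRUE because Sam is a knight.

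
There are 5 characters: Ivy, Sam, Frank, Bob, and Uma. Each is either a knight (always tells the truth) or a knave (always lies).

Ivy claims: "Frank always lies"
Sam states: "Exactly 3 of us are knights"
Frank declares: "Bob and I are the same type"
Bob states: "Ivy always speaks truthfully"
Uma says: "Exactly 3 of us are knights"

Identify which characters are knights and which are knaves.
Ivy is a knight.
Sam is a knave.
Frank is a knave.
Bob is a knight.
Uma is a knave.

Verification:
- Ivy (knight) says "Frank always lies" - this is TRUE because Frank is a knave.
- Sam (knave) says "Exactly 3 of us are knights" - this is FALSE (a lie) because there are 2 knights.
- Frank (knave) says "Bob and I are the same type" - this is FALSE (a lie) because Frank is a knave and Bob is a knight.
- Bob (knight) says "Ivy always speaks truthfully" - this is TRUE because Ivy is a knight.
- Uma (knave) says "Exactly 3 of us are knights" - this is FALSE (a lie) because there are 2 knights.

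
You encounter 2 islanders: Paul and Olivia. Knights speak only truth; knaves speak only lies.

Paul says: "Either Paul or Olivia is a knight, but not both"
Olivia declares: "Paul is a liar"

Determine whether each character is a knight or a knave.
Paul is a knight.
Olivia is a knave.

Verification:
- Paul (knight) says "Either Paul or Olivia is a knight, but not both" - this is TRUE because Paul is a knight and Olivia is a knave.
- Olivia (knave) says "Paul is a liar" - this is FALSE (a lie) because Paul is a knight.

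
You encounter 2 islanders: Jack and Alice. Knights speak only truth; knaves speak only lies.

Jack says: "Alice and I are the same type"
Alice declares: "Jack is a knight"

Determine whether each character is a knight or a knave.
Jack is a knight.
Alice is a knight.

Verification:
- Jack (knight) says "Alice and I are the same type" - this is TRUE because Jack is a knight and Alice is a knight.
- Alice (knight) says "Jack is a knight" - this is TRUE because Jack is a knight.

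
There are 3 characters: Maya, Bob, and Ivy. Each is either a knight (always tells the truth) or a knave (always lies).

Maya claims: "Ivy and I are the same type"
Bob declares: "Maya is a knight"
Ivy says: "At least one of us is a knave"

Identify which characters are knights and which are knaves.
Maya is a knave.
Bob is a knave.
Ivy is a knight.

Verification:
- Maya (knave) says "Ivy and I are the same type" - this is FALSE (a lie) because Maya is a knave and Ivy is a knight.
- Bob (knave) says "Maya is a knight" - this is FALSE (a lie) because Maya is a knave.
- Ivy (knight) says "At least one of us is a knave" - this is TRUE because Maya and Bob are knaves.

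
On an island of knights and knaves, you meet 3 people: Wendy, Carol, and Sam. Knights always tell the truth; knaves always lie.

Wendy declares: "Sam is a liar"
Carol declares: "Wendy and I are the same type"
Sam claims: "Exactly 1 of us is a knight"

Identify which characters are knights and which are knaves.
Wendy is a knight.
Carol is a knight.
Sam is a knave.

Verification:
- Wendy (knight) says "Sam is a liar" - this is TRUE because Sam is a knave.
- Carol (knight) says "Wendy and I are the same type" - this is TRUE because Carol is a knight and Wendy is a knight.
- Sam (knave) says "Exactly 1 of us is a knight" - this is FALSE (a lie) because there are 2 knights.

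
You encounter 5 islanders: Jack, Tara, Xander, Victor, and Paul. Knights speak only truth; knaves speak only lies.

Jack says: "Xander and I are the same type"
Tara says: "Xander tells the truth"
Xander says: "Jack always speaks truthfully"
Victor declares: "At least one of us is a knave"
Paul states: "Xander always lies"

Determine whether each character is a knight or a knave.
Jack is a knight.
Tara is a knight.
Xander is a knight.
Victor is a knight.
Paul is a knave.

Verification:
- Jack (knight) says "Xander and I are the same type" - this is TRUE because Jack is a knight and Xander is a knight.
- Tara (knight) says "Xander tells the truth" - this is TRUE because Xander is a knight.
- Xander (knight) says "Jack always speaks truthfully" - this is TRUE because Jack is a knight.
- Victor (knight) says "At least one of us is a knave" - this is TRUE because Paul is a knave.
- Paul (knave) says "Xander always lies" - this is FALSE (a lie) because Xander is a knight.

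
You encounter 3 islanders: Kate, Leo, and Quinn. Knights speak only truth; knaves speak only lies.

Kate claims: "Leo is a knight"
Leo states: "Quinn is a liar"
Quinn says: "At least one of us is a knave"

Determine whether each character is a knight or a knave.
Kate is a knave.
Leo is a knave.
Quinn is a knight.

Verification:
- Kate (knave) says "Leo is a knight" - this is FALSE (a lie) because Leo is a knave.
- Leo (knave) says "Quinn is a liar" - this is FALSE (a lie) because Quinn is a knight.
- Quinn (knight) says "At least one of us is a knave" - this is TRUE because Kate and Leo are knaves.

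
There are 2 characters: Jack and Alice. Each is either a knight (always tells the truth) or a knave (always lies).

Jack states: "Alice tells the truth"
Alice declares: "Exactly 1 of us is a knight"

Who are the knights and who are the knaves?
Jack is a knave.
Alice is a knave.

Verification:
- Jack (knave) says "Alice tells the truth" - this is FALSE (a lie) because Alice is a knave.
- Alice (knave) says "Exactly 1 of us is a knight" - this is FALSE (a lie) because there are 0 knights.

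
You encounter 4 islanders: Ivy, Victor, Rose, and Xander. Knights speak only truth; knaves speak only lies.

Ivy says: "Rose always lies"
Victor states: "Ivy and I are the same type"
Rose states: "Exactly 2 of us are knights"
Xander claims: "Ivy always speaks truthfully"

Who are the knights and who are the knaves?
Ivy is a knight.
Victor is a knight.
Rose is a knave.
Xander is a knight.

Verification:
- Ivy (knight) says "Rose always lies" - this is TRUE because Rose is a knave.
- Victor (knight) says "Ivy and I are the same type" - this is TRUE because Victor is a knight and Ivy is a knight.
- Rose (knave) says "Exactly 2 of us are knights" - this is FALSE (a lie) because there are 3 knights.
- Xander (knight) says "Ivy always speaks truthfully" - this is TRUE because Ivy is a knight.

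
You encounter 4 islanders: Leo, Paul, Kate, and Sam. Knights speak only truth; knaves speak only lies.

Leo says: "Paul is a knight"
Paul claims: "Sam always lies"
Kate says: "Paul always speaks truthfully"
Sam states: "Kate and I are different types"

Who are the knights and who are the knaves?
Leo is a knave.
Paul is a knave.
Kate is a knave.
Sam is a knight.

Verification:
- Leo (knave) says "Paul is a knight" - this is FALSE (a lie) because Paul is a knave.
- Paul (knave) says "Sam always lies" - this is FALSE (a lie) because Sam is a knight.
- Kate (knave) says "Paul always speaks truthfully" - this is FALSE (a lie) because Paul is a knave.
- Sam (knight) says "Kate and I are different types" - this is TRUE because Sam is a knight and Kate is a knave.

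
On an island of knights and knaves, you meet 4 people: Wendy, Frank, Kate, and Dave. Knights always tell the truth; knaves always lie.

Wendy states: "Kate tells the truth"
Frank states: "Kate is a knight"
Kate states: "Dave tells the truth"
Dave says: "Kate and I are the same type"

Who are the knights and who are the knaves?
Wendy is a knight.
Frank is a knight.
Kate is a knight.
Dave is a knight.

Verification:
- Wendy (knight) says "Kate tells the truth" - this is TRUE because Kate is a knight.
- Frank (knight) says "Kate is a knight" - this is TRUE because Kate is a knight.
- Kate (knight) says "Dave tells the truth" - this is TRUE because Dave is a knight.
- Dave (knight) says "Kate and I are the same type" - this is TRUE because Dave is a knight and Kate is a knight.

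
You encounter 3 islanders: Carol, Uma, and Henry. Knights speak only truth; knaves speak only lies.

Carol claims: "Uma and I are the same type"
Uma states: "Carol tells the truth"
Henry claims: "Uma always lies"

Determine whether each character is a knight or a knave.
Carol is a knight.
Uma is a knight.
Henry is a knave.

Verification:
- Carol (knight) says "Uma and I are the same type" - this is TRUE because Carol is a knight and Uma is a knight.
- Uma (knight) says "Carol tells the truth" - this is TRUE because Carol is a knight.
- Henry (knave) says "Uma always lies" - this is FALSE (a lie) because Uma is a knight.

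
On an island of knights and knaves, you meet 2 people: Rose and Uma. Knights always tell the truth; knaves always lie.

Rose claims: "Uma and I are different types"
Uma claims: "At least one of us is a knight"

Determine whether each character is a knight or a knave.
Rose is a knave.
Uma is a knave.

Verification:
- Rose (knave) says "Uma and I are different types" - this is FALSE (a lie) because Rose is a knave and Uma is a knave.
- Uma (knave) says "At least one of us is a knight" - this is FALSE (a lie) because no one is a knight.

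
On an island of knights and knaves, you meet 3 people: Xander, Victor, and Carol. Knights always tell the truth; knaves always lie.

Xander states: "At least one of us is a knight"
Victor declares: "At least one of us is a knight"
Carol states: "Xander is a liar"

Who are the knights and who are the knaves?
Xander is a knight.
Victor is a knight.
Carol is a knave.

Verification:
- Xander (knight) says "At least one of us is a knight" - this is TRUE because Xander and Victor are knights.
- Victor (knight) says "At least one of us is a knight" - this is TRUE because Xander and Victor are knights.
- Carol (knave) says "Xander is a liar" - this is FALSE (a lie) because Xander is a knight.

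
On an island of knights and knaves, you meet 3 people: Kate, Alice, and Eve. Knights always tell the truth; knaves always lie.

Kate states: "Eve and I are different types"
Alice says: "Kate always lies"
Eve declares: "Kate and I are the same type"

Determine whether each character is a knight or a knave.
Kate is a knight.
Alice is a knave.
Eve is a knave.

Verification:
- Kate (knight) says "Eve and I are different types" - this is TRUE because Kate is a knight and Eve is a knave.
- Alice (knave) says "Kate always lies" - this is FALSE (a lie) because Kate is a knight.
- Eve (knave) says "Kate and I are the same type" - this is FALSE (a lie) because Eve is a knave and Kate is a knight.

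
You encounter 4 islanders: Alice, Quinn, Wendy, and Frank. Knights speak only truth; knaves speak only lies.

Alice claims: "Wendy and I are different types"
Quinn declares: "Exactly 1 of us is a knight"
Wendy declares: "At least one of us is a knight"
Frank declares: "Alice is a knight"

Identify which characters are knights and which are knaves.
Alice is a knave.
Quinn is a knave.
Wendy is a knave.
Frank is a knave.

Verification:
- Alice (knave) says "Wendy and I are different types" - this is FALSE (a lie) because Alice is a knave and Wendy is a knave.
- Quinn (knave) says "Exactly 1 of us is a knight" - this is FALSE (a lie) because there are 0 knights.
- Wendy (knave) says "At least one of us is a knight" - this is FALSE (a lie) because no one is a knight.
- Frank (knave) says "Alice is a knight" - this is FALSE (a lie) because Alice is a knave.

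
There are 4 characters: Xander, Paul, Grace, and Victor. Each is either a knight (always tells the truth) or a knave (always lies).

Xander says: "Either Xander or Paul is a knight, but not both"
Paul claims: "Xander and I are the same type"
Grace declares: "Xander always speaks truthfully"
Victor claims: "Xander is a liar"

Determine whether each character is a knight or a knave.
Xander is a knight.
Paul is a knave.
Grace is a knight.
Victor is a knave.

Verification:
- Xander (knight) says "Either Xander or Paul is a knight, but not both" - this is TRUE because Xander is a knight and Paul is a knave.
- Paul (knave) says "Xander and I are the same type" - this is FALSE (a lie) because Paul is a knave and Xander is a knight.
- Grace (knight) says "Xander always speaks truthfully" - this is TRUE because Xander is a knight.
- Victor (knave) says "Xander is a liar" - this is FALSE (a lie) because Xander is a knight.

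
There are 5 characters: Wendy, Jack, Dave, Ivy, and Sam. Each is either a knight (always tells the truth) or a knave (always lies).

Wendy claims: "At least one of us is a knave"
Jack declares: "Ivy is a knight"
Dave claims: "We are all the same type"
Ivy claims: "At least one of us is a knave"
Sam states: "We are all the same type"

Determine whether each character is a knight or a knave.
Wendy is a knight.
Jack is a knight.
Dave is a knave.
Ivy is a knight.
Sam is a knave.

Verification:
- Wendy (knight) says "At least one of us is a knave" - this is TRUE because Dave and Sam are knaves.
- Jack (knight) says "Ivy is a knight" - this is TRUE because Ivy is a knight.
- Dave (knave) says "We are all the same type" - this is FALSE (a lie) because Wendy, Jack, and Ivy are knights and Dave and Sam are knaves.
- Ivy (knight) says "At least one of us is a knave" - this is TRUE because Dave and Sam are knaves.
- Sam (knave) says "We are all the same type" - this is FALSE (a lie) because Wendy, Jack, and Ivy are knights and Dave and Sam are knaves.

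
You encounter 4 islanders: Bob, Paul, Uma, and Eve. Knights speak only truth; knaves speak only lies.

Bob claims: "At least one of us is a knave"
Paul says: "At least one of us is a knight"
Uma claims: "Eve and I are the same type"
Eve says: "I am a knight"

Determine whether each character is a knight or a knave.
Bob is a knight.
Paul is a knight.
Uma is a knave.
Eve is a knight.

Verification:
- Bob (knight) says "At least one of us is a knave" - this is TRUE because Uma is a knave.
- Paul (knight) says "At least one of us is a knight" - this is TRUE because Bob, Paul, and Eve are knights.
- Uma (knave) says "Eve and I are the same type" - this is FALSE (a lie) because Uma is a knave and Eve is a knight.
- Eve (knight) says "I am a knight" - this is TRUE because Eve is a knight.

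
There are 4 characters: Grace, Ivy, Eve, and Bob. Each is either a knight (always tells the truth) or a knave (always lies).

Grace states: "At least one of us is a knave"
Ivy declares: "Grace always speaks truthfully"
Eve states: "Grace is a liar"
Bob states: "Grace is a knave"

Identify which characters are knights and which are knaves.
Grace is a knight.
Ivy is a knight.
Eve is a knave.
Bob is a knave.

Verification:
- Grace (knight) says "At least one of us is a knave" - this is TRUE because Eve and Bob are knaves.
- Ivy (knight) says "Grace always speaks truthfully" - this is TRUE because Grace is a knight.
- Eve (knave) says "Grace is a liar" - this is FALSE (a lie) because Grace is a knight.
- Bob (knave) says "Grace is a knave" - this is FALSE (a lie) because Grace is a knight.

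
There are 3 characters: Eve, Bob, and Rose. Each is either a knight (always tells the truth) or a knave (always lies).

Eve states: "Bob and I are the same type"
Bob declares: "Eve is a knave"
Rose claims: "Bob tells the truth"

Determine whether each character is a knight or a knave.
Eve is a knave.
Bob is a knight.
Rose is a knight.

Verification:
- Eve (knave) says "Bob and I are the same type" - this is FALSE (a lie) because Eve is a knave and Bob is a knight.
- Bob (knight) says "Eve is a knave" - this is TRUE because Eve is a knave.
- Rose (knight) says "Bob tells the truth" - this is TRUE because Bob is a knight.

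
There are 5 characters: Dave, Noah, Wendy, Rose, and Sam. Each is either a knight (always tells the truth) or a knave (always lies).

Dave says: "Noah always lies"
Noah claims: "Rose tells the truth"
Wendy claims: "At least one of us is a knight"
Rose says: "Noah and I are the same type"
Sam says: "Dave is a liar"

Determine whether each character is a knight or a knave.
Dave is a knave.
Noah is a knight.
Wendy is a knight.
Rose is a knight.
Sam is a knight.

Verification:
- Dave (knave) says "Noah always lies" - this is FALSE (a lie) because Noah is a knight.
- Noah (knight) says "Rose tells the truth" - this is TRUE because Rose is a knight.
- Wendy (knight) says "At least one of us is a knight" - this is TRUE because Noah, Wendy, Rose, and Sam are knights.
- Rose (knight) says "Noah and I are the same type" - this is TRUE because Rose is a knight and Noah is a knight.
- Sam (knight) says "Dave is a liar" - this is TRUE because Dave is a knave.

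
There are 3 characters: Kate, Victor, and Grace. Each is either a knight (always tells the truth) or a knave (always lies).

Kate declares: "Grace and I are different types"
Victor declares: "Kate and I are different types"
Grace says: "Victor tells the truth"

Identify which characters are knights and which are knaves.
Kate is a knave.
Victor is a knave.
Grace is a knave.

Verification:
- Kate (knave) says "Grace and I are different types" - this is FALSE (a lie) because Kate is a knave and Grace is a knave.
- Victor (knave) says "Kate and I are different types" - this is FALSE (a lie) because Victor is a knave and Kate is a knave.
- Grace (knave) says "Victor tells the truth" - this is FALSE (a lie) because Victor is a knave.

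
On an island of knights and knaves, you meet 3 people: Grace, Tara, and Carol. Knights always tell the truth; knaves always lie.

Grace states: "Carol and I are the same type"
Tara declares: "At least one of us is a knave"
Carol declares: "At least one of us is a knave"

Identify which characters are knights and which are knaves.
Grace is a knave.
Tara is a knight.
Carol is a knight.

Verification:
- Grace (knave) says "Carol and I are the same type" - this is FALSE (a lie) because Grace is a knave and Carol is a knight.
- Tara (knight) says "At least one of us is a knave" - this is TRUE because Grace is a knave.
- Carol (knight) says "At least one of us is a knave" - this is TRUE because Grace is a knave.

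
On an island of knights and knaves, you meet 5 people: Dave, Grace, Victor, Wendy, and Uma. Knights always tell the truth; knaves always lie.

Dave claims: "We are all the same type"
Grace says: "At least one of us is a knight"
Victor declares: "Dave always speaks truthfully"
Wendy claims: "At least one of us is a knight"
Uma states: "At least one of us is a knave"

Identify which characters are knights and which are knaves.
Dave is a knave.
Grace is a knight.
Victor is a knave.
Wendy is a knight.
Uma is a knight.

Verification:
- Dave (knave) says "We are all the same type" - this is FALSE (a lie) because Grace, Wendy, and Uma are knights and Dave and Victor are knaves.
- Grace (knight) says "At least one of us is a knight" - this is TRUE because Grace, Wendy, and Uma are knights.
- Victor (knave) says "Dave always speaks truthfully" - this is FALSE (a lie) because Dave is a knave.
- Wendy (knight) says "At least one of us is a knight" - this is TRUE because Grace, Wendy, and Uma are knights.
- Uma (knight) says "At least one of us is a knave" - this is TRUE because Dave and Victor are knaves.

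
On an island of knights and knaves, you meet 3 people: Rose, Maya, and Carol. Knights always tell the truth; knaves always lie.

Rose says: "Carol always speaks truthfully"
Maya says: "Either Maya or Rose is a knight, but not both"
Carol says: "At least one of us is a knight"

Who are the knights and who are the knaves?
Rose is a knave.
Maya is a knave.
Carol is a knave.

Verification:
- Rose (knave) says "Carol always speaks truthfully" - this is FALSE (a lie) because Carol is a knave.
- Maya (knave) says "Either Maya or Rose is a knight, but not both" - this is FALSE (a lie) because Maya is a knave and Rose is a knave.
- Carol (knave) says "At least one of us is a knight" - this is FALSE (a lie) because no one is a knight.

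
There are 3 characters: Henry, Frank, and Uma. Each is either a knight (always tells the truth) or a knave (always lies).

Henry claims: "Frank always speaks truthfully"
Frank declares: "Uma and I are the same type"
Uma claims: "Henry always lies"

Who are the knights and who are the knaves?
Henry is a knave.
Frank is a knave.
Uma is a knight.

Verification:
- Henry (knave) says "Frank always speaks truthfully" - this is FALSE (a lie) because Frank is a knave.
- Frank (knave) says "Uma and I are the same type" - this is FALSE (a lie) because Frank is a knave and Uma is a knight.
- Uma (knight) says "Henry always lies" - this is TRUE because Henry is a knave.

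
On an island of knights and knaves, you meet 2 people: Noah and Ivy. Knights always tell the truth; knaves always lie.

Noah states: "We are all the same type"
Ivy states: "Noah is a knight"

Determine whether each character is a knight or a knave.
Noah is a knight.
Ivy is a knight.

Verification:
- Noah (knight) says "We are all the same type" - this is TRUE because Noah and Ivy are knights.
- Ivy (knight) says "Noah is a knight" - this is TRUE because Noah is a knight.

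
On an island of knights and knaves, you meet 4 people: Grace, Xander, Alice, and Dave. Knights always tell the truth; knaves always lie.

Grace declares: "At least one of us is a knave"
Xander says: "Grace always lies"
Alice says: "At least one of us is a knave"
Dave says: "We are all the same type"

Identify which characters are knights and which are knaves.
Grace is a knight.
Xander is a knave.
Alice is a knight.
Dave is a knave.

Verification:
- Grace (knight) says "At least one of us is a knave" - this is TRUE because Xander and Dave are knaves.
- Xander (knave) says "Grace always lies" - this is FALSE (a lie) because Grace is a knight.
- Alice (knight) says "At least one of us is a knave" - this is TRUE because Xander and Dave are knaves.
- Dave (knave) says "We are all the same type" - this is FALSE (a lie) because Grace and Alice are knights and Xander and Dave are knaves.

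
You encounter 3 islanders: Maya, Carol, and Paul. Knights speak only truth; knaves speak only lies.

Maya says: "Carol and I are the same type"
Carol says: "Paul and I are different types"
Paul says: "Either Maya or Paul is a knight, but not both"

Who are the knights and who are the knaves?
Maya is a knave.
Carol is a knight.
Paul is a knave.

Verification:
- Maya (knave) says "Carol and I are the same type" - this is FALSE (a lie) because Maya is a knave and Carol is a knight.
- Carol (knight) says "Paul and I are different types" - this is TRUE because Carol is a knight and Paul is a knave.
- Paul (knave) says "Either Maya or Paul is a knight, but not both" - this is FALSE (a lie) because Maya is a knave and Paul is a knave.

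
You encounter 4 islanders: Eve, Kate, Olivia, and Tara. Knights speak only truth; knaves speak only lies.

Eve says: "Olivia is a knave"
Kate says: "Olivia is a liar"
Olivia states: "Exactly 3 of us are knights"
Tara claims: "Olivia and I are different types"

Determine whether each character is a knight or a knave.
Eve is a knight.
Kate is a knight.
Olivia is a knave.
Tara is a knave.

Verification:
- Eve (knight) says "Olivia is a knave" - this is TRUE because Olivia is a knave.
- Kate (knight) says "Olivia is a liar" - this is TRUE because Olivia is a knave.
- Olivia (knave) says "Exactly 3 of us are knights" - this is FALSE (a lie) because there are 2 knights.
- Tara (knave) says "Olivia and I are different types" - this is FALSE (a lie) because Tara is a knave and Olivia is a knave.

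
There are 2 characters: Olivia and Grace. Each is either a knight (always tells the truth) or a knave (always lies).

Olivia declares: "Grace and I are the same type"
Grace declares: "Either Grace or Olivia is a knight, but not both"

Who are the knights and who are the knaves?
Olivia is a knave.
Grace is a knight.

Verification:
- Olivia (knave) says "Grace and I are the same type" - this is FALSE (a lie) because Olivia is a knave and Grace is a knight.
- Grace (knight) says "Either Grace or Olivia is a knight, but not both" - this is TRUE because Grace is a knight and Olivia is a knave.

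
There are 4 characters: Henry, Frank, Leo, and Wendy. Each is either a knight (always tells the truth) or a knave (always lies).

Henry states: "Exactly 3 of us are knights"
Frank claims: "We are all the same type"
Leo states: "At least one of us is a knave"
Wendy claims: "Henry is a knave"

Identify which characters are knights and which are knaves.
Henry is a knave.
Frank is a knave.
Leo is a knight.
Wendy is a knight.

Verification:
- Henry (knave) says "Exactly 3 of us are knights" - this is FALSE (a lie) because there are 2 knights.
- Frank (knave) says "We are all the same type" - this is FALSE (a lie) because Leo and Wendy are knights and Henry and Frank are knaves.
- Leo (knight) says "At least one of us is a knave" - this is TRUE because Henry and Frank are knaves.
- Wendy (knight) says "Henry is a knave" - this is TRUE because Henry is a knave.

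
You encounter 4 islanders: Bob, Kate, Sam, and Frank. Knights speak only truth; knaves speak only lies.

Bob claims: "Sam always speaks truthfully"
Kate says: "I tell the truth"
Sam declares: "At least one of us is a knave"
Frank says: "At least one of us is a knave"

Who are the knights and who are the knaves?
Bob is a knight.
Kate is a knave.
Sam is a knight.
Frank is a knight.

Verification:
- Bob (knight) says "Sam always speaks truthfully" - this is TRUE because Sam is a knight.
- Kate (knave) says "I tell the truth" - this is FALSE (a lie) because Kate is a knave.
- Sam (knight) says "At least one of us is a knave" - this is TRUE because Kate is a knave.
- Frank (knight) says "At least one of us is a knave" - this is TRUE because Kate is a knave.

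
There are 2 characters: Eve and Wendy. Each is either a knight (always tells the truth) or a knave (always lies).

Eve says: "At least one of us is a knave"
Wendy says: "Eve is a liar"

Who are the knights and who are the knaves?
Eve is a knight.
Wendy is a knave.

Verification:
- Eve (knight) says "At least one of us is a knave" - this is TRUE because Wendy is a knave.
- Wendy (knave) says "Eve is a liar" - this is FALSE (a lie) because Eve is a knight.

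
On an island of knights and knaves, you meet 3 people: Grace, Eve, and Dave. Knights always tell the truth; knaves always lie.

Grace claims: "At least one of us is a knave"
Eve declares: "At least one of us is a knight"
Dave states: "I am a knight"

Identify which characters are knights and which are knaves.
Grace is a knight.
Eve is a knight.
Dave is a knave.

Verification:
- Grace (knight) says "At least one of us is a knave" - this is TRUE because Dave is a knave.
- Eve (knight) says "At least one of us is a knight" - this is TRUE because Grace and Eve are knights.
- Dave (knave) says "I am a knight" - this is FALSE (a lie) because Dave is a knave.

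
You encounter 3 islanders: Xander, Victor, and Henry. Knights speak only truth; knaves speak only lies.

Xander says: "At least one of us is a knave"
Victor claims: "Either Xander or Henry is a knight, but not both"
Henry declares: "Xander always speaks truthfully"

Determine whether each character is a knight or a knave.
Xander is a knight.
Victor is a knave.
Henry is a knight.

Verification:
- Xander (knight) says "At least one of us is a knave" - this is TRUE because Victor is a knave.
- Victor (knave) says "Either Xander or Henry is a knight, but not both" - this is FALSE (a lie) because Xander is a knight and Henry is a knight.
- Henry (knight) says "Xander always speaks truthfully" - this is TRUE because Xander is a knight.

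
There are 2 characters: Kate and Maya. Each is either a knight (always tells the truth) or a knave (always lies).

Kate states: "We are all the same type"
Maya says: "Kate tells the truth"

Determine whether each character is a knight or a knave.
Kate is a knight.
Maya is a knight.

Verification:
- Kate (knight) says "We are all the same type" - this is TRUE because Kate and Maya are knights.
- Maya (knight) says "Kate tells the truth" - this is TRUE because Kate is a knight.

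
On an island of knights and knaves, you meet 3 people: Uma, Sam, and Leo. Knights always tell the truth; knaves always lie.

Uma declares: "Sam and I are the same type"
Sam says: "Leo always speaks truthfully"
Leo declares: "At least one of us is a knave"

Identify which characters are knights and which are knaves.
Uma is a knave.
Sam is a knight.
Leo is a knight.

Verification:
- Uma (knave) says "Sam and I are the same type" - this is FALSE (a lie) because Uma is a knave and Sam is a knight.
- Sam (knight) says "Leo always speaks truthfully" - this is TRUE because Leo is a knight.
- Leo (knight) says "At least one of us is a knave" - this is TRUE because Uma is a knave.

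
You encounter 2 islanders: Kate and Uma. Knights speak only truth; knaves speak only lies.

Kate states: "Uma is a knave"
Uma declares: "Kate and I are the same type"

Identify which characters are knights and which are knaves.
Kate is a knight.
Uma is a knave.

Verification:
- Kate (knight) says "Uma is a knave" - this is TRUE because Uma is a knave.
- Uma (knave) says "Kate and I are the same type" - this is FALSE (a lie) because Uma is a knave and Kate is a knight.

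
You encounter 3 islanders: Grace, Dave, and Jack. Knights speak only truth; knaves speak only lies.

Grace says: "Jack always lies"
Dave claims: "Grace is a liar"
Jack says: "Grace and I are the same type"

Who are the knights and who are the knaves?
Grace is a knight.
Dave is a knave.
Jack is a knave.

Verification:
- Grace (knight) says "Jack always lies" - this is TRUE because Jack is a knave.
- Dave (knave) says "Grace is a liar" - this is FALSE (a lie) because Grace is a knight.
- Jack (knave) says "Grace and I are the same type" - this is FALSE (a lie) because Jack is a knave and Grace is a knight.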